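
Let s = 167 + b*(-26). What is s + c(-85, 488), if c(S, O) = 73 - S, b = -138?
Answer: 3913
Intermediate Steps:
s = 3755 (s = 167 - 138*(-26) = 167 + 3588 = 3755)
s + c(-85, 488) = 3755 + (73 - 1*(-85)) = 3755 + (73 + 85) = 3755 + 158 = 3913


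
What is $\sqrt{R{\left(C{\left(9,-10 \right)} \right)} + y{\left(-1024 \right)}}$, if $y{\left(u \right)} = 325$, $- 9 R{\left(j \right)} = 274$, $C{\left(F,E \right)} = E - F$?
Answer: $\frac{\sqrt{2651}}{3} \approx 17.163$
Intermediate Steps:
$R{\left(j \right)} = - \frac{274}{9}$ ($R{\left(j \right)} = \left(- \frac{1}{9}\right) 274 = - \frac{274}{9}$)
$\sqrt{R{\left(C{\left(9,-10 \right)} \right)} + y{\left(-1024 \right)}} = \sqrt{- \frac{274}{9} + 325} = \sqrt{\frac{2651}{9}} = \frac{\sqrt{2651}}{3}$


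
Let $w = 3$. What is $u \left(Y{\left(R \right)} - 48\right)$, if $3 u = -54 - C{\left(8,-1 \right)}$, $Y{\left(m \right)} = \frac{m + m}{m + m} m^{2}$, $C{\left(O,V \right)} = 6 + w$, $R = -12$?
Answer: $-2016$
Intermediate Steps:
$C{\left(O,V \right)} = 9$ ($C{\left(O,V \right)} = 6 + 3 = 9$)
$Y{\left(m \right)} = m^{2}$ ($Y{\left(m \right)} = \frac{2 m}{2 m} m^{2} = 2 m \frac{1}{2 m} m^{2} = 1 m^{2} = m^{2}$)
$u = -21$ ($u = \frac{-54 - 9}{3} = \frac{1}{3} \left(-63\right) = -21$)
$u \left(Y{\left(R \right)} - 48\right) = - 21 \left(\left(-12\right)^{2} - 48\right) = - 21 \left(144 - 48\right) = \left(-21\right) 96 = -2016$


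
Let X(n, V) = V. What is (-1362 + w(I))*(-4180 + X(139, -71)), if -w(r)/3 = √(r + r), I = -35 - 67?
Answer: 5789862 + 25506*I*√51 ≈ 5.7899e+6 + 1.8215e+5*I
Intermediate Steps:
I = -102
w(r) = -3*√2*√r (w(r) = -3*√(r + r) = -3*√2*√r)
(-1362 + w(I))*(-4180 + X(139, -71)) = (-1362 - 3*√2*√(-102))*(-4180 - 71) = (-1362 - 3*√2*I*√102)*(-4251) = (-1362 - 6*I*√51)*(-4251) = 5789862 + 25506*I*√51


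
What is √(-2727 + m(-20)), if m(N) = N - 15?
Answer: I*√2762 ≈ 52.555*I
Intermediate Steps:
m(N) = -15 + N
√(-2727 + m(-20)) = √(-2727 + (-15 - 20)) = √(-2727 - 35) = √(-2762) = I*√2762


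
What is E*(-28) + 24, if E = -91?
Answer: 2572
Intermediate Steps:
E*(-28) + 24 = -91*(-28) + 24 = 2548 + 24 = 2572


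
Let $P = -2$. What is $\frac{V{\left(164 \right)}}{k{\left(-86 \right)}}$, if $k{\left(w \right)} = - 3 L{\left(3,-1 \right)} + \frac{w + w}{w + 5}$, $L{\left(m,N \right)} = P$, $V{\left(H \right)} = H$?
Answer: $\frac{6642}{329} \approx 20.188$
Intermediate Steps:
$L{\left(m,N \right)} = -2$
$k{\left(w \right)} = 6 + \frac{2 w}{5 + w}$ ($k{\left(w \right)} = \left(-3\right) \left(-2\right) + \frac{w + w}{w + 5} = 6 + \frac{2 w}{5 + w}$)
$\frac{V{\left(164 \right)}}{k{\left(-86 \right)}} = \frac{164}{2 \frac{1}{5 - 86} \left(15 + 4 \left(-86\right)\right)} = \frac{164}{2 \frac{1}{-81} \left(15 - 344\right)} = \frac{164}{2 \left(- \frac{1}{81}\right) \left(-329\right)} = \frac{164}{\frac{658}{81}} = 164 \cdot \frac{81}{658} = \frac{6642}{329}$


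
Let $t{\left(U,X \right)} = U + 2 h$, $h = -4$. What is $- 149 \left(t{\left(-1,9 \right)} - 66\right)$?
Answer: $11175$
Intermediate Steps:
$t{\left(U,X \right)} = -8 + U$ ($t{\left(U,X \right)} = U + 2 \left(-4\right) = U - 8 = -8 + U$)
$- 149 \left(t{\left(-1,9 \right)} - 66\right) = - 149 \left(\left(-8 - 1\right) - 66\right) = - 149 \left(-9 - 66\right) = \left(-149\right) \left(-75\right) = 11175$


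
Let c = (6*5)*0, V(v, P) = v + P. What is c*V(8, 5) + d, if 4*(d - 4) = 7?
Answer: 23/4 ≈ 5.7500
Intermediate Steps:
d = 23/4 (d = 4 + (¼)*7 = 4 + 7/4 = 23/4 ≈ 5.7500)
V(v, P) = P + v
c = 0 (c = 30*0 = 0)
c*V(8, 5) + d = 0*(5 + 8) + 23/4 = 0*13 + 23/4 = 0 + 23/4 = 23/4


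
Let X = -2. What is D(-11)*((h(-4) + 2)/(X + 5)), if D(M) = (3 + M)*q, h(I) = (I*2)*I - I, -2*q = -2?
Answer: -304/3 ≈ -101.33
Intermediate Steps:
q = 1 (q = -½*(-2) = 1)
h(I) = -I + 2*I² (h(I) = (2*I)*I - I = 2*I² - I = -I + 2*I²)
D(M) = 3 + M (D(M) = (3 + M)*1 = 3 + M)
D(-11)*((h(-4) + 2)/(X + 5)) = (3 - 11)*((-4*(-1 + 2*(-4)) + 2)/(-2 + 5)) = -8*(-4*(-1 - 8) + 2)/3 = -8*(-4*(-9) + 2)/3 = -8*(36 + 2)/3 = -304/3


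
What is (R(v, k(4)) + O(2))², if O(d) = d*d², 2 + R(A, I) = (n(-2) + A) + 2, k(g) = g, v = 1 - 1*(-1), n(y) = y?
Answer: 64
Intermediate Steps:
v = 2 (v = 1 + 1 = 2)
R(A, I) = -2 + A (R(A, I) = -2 + ((-2 + A) + 2) = -2 + A)
O(d) = d³
(R(v, k(4)) + O(2))² = ((-2 + 2) + 2³)² = (0 + 8)² = 8² = 64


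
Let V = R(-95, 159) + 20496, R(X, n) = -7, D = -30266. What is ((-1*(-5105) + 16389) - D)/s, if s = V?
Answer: 51760/20489 ≈ 2.5262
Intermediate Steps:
V = 20489 (V = -7 + 20496 = 20489)
s = 20489
((-1*(-5105) + 16389) - D)/s = ((-1*(-5105) + 16389) - 1*(-30266))/20489 = ((5105 + 16389) + 30266)*(1/20489) = (21494 + 30266)*(1/20489) = 51760*(1/20489) = 51760/20489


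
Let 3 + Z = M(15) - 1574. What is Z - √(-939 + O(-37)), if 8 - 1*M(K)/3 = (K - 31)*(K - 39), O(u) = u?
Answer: -2705 - 4*I*√61 ≈ -2705.0 - 31.241*I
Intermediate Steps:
M(K) = 24 - 3*(-39 + K)*(-31 + K) (M(K) = 24 - 3*(K - 31)*(K - 39) = 24 - 3*(-31 + K)*(-39 + K) = 24 - 3*(-39 + K)*(-31 + K))
Z = -2705 (Z = -3 + ((-3603 - 3*15² + 210*15) - 1574) = -3 + ((-3603 - 3*225 + 3150) - 1574) = -3 + ((-3603 - 675 + 3150) - 1574) = -3 + (-1128 - 1574) = -3 - 2702 = -2705)
Z - √(-939 + O(-37)) = -2705 - √(-939 - 37) = -2705 - √(-976) = -2705 - 4*I*√61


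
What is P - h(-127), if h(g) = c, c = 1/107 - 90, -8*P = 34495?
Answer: -3613933/856 ≈ -4221.9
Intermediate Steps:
P = -34495/8 (P = -⅛*34495 = -34495/8 ≈ -4311.9)
c = -9629/107 (c = 1/107 - 90 = -9629/107 ≈ -89.991)
h(g) = -9629/107
P - h(-127) = -34495/8 - 1*(-9629/107) = -34495/8 + 9629/107 = -3613933/856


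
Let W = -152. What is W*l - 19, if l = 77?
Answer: -11723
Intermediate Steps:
W*l - 19 = -152*77 - 19 = -11704 - 19 = -11723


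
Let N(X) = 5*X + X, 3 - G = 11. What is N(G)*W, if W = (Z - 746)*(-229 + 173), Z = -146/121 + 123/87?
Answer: -7034461056/3509 ≈ -2.0047e+6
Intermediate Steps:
Z = 727/3509 (Z = -146*1/121 + 123*(1/87) = -146/121 + 41/29 = 727/3509 ≈ 0.20718)
G = -8 (G = 3 - 1*11 = 3 - 11 = -8)
N(X) = 6*X
W = 146551272/3509 (W = (727/3509 - 746)*(-229 + 173) = -2616987/3509*(-56) = 146551272/3509 ≈ 41764.)
N(G)*W = (6*(-8))*(146551272/3509) = -48*146551272/3509 = -7034461056/3509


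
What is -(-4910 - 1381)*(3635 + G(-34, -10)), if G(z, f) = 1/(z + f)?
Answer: 1006176249/44 ≈ 2.2868e+7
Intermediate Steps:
G(z, f) = 1/(f + z)
-(-4910 - 1381)*(3635 + G(-34, -10)) = -(-4910 - 1381)*(3635 + 1/(-10 - 34)) = -(-6291)*(3635 + 1/(-44)) = -(-6291)*(3635 - 1/44) = -(-6291)*159939/44 = -1*(-1006176249/44) = 1006176249/44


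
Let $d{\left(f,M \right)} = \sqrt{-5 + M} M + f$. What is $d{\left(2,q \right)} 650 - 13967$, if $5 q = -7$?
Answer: $-12667 - 728 i \sqrt{10} \approx -12667.0 - 2302.1 i$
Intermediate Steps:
$q = - \frac{7}{5}$ ($q = \frac{1}{5} \left(-7\right) = - \frac{7}{5} \approx -1.4$)
$d{\left(f,M \right)} = f + M \sqrt{-5 + M}$ ($d{\left(f,M \right)} = M \sqrt{-5 + M} + f = f + M \sqrt{-5 + M}$)
$d{\left(2,q \right)} 650 - 13967 = \left(2 - \frac{7 \sqrt{-5 - \frac{7}{5}}}{5}\right) 650 - 13967 = \left(2 - \frac{7 \sqrt{- \frac{32}{5}}}{5}\right) 650 - 13967 = \left(2 - \frac{7 \frac{4 i \sqrt{10}}{5}}{5}\right) 650 - 13967 = \left(2 - \frac{28 i \sqrt{10}}{25}\right) 650 - 13967 = \left(1300 - 728 i \sqrt{10}\right) - 13967 = -12667 - 728 i \sqrt{10}$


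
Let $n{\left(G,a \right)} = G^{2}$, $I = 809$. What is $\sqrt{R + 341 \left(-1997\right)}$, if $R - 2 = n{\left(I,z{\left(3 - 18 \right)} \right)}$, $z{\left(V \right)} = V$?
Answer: $i \sqrt{26494} \approx 162.77 i$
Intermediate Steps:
$R = 654483$ ($R = 2 + 809^{2} = 2 + 654481 = 654483$)
$\sqrt{R + 341 \left(-1997\right)} = \sqrt{654483 + 341 \left(-1997\right)} = \sqrt{654483 - 680977} = \sqrt{-26494} = i \sqrt{26494}$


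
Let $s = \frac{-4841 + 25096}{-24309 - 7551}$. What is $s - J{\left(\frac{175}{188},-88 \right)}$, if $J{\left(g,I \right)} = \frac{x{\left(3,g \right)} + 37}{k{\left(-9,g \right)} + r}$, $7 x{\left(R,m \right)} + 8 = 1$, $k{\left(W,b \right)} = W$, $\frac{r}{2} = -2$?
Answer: $\frac{176729}{82836} \approx 2.1335$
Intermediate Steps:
$r = -4$ ($r = 2 \left(-2\right) = -4$)
$x{\left(R,m \right)} = -1$ ($x{\left(R,m \right)} = - \frac{8}{7} + \frac{1}{7} \cdot 1 = - \frac{8}{7} + \frac{1}{7} = -1$)
$J{\left(g,I \right)} = - \frac{36}{13}$ ($J{\left(g,I \right)} = \frac{-1 + 37}{-9 - 4} = \frac{36}{-13} = 36 \left(- \frac{1}{13}\right) = - \frac{36}{13}$)
$s = - \frac{4051}{6372}$ ($s = \frac{20255}{-31860} = 20255 \left(- \frac{1}{31860}\right) = - \frac{4051}{6372} \approx -0.63575$)
$s - J{\left(\frac{175}{188},-88 \right)} = - \frac{4051}{6372} - - \frac{36}{13} = - \frac{4051}{6372} + \frac{36}{13} = \frac{176729}{82836}$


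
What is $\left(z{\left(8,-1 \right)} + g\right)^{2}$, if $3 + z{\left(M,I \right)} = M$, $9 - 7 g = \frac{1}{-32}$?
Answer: $\frac{1985281}{50176} \approx 39.566$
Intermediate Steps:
$g = \frac{289}{224}$ ($g = \frac{9}{7} - \frac{1}{7 \left(-32\right)} = \frac{9}{7} - - \frac{1}{224} = \frac{9}{7} + \frac{1}{224} = \frac{289}{224} \approx 1.2902$)
$z{\left(M,I \right)} = -3 + M$
$\left(z{\left(8,-1 \right)} + g\right)^{2} = \left(\left(-3 + 8\right) + \frac{289}{224}\right)^{2} = \left(5 + \frac{289}{224}\right)^{2} = \left(\frac{1409}{224}\right)^{2} = \frac{1985281}{50176}$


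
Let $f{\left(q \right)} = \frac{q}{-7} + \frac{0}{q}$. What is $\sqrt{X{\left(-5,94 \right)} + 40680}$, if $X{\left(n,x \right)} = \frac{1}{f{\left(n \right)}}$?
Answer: $\frac{\sqrt{1017035}}{5} \approx 201.7$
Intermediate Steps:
$f{\left(q \right)} = - \frac{q}{7}$ ($f{\left(q \right)} = q \left(- \frac{1}{7}\right) + 0 = - \frac{q}{7} + 0 = - \frac{q}{7}$)
$X{\left(n,x \right)} = - \frac{7}{n}$ ($X{\left(n,x \right)} = \frac{1}{\left(- \frac{1}{7}\right) n} = - \frac{7}{n}$)
$\sqrt{X{\left(-5,94 \right)} + 40680} = \sqrt{- \frac{7}{-5} + 40680} = \sqrt{\left(-7\right) \left(- \frac{1}{5}\right) + 40680} = \sqrt{\frac{7}{5} + 40680} = \sqrt{\frac{203407}{5}} = \frac{\sqrt{1017035}}{5}$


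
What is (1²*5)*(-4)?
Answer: -20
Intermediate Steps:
(1²*5)*(-4) = (1*5)*(-4) = 5*(-4) = -20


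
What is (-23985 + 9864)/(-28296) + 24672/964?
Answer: 6590107/252568 ≈ 26.092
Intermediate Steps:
(-23985 + 9864)/(-28296) + 24672/964 = -14121*(-1/28296) + 24672*(1/964) = 523/1048 + 6168/241 = 6590107/252568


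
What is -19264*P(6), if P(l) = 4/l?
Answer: -38528/3 ≈ -12843.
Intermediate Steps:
-19264*P(6) = -77056/6 = -19264*2/3 = -38528/3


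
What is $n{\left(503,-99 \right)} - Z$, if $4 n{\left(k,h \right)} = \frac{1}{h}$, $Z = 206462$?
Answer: $- \frac{81758953}{396} \approx -2.0646 \cdot 10^{5}$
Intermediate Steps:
$n{\left(k,h \right)} = \frac{1}{4 h}$
$n{\left(503,-99 \right)} - Z = \frac{1}{4 \left(-99\right)} - 206462 = \frac{1}{4} \left(- \frac{1}{99}\right) - 206462 = - \frac{1}{396} - 206462 = - \frac{81758953}{396}$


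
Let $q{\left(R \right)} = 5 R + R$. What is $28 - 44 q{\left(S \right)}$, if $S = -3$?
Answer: $820$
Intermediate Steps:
$q{\left(R \right)} = 6 R$
$28 - 44 q{\left(S \right)} = 28 - 44 \cdot 6 \left(-3\right) = 28 - -792 = 28 + 792 = 820$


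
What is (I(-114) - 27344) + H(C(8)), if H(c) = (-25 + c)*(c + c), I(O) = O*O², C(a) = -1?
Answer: -1508836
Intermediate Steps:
I(O) = O³
H(c) = 2*c*(-25 + c) (H(c) = (-25 + c)*(2*c) = 2*c*(-25 + c))
(I(-114) - 27344) + H(C(8)) = ((-114)³ - 27344) + 2*(-1)*(-25 - 1) = (-1481544 - 27344) + 2*(-1)*(-26) = -1508888 + 52 = -1508836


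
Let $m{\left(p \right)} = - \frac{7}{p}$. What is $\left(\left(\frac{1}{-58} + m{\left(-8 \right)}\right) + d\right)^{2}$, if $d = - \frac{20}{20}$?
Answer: $\frac{1089}{53824} \approx 0.020233$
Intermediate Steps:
$d = -1$ ($d = \left(-20\right) \frac{1}{20} = -1$)
$\left(\left(\frac{1}{-58} + m{\left(-8 \right)}\right) + d\right)^{2} = \left(\left(\frac{1}{-58} - \frac{7}{-8}\right) - 1\right)^{2} = \left(\left(- \frac{1}{58} - - \frac{7}{8}\right) - 1\right)^{2} = \left(\left(- \frac{1}{58} + \frac{7}{8}\right) - 1\right)^{2} = \left(\frac{199}{232} - 1\right)^{2} = \left(- \frac{33}{232}\right)^{2} = \frac{1089}{53824}$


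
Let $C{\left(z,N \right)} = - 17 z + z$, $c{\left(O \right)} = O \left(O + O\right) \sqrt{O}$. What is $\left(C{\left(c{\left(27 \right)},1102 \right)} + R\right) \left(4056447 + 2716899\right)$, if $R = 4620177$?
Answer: $31294057402242 - 474025846464 \sqrt{3} \approx 3.0473 \cdot 10^{13}$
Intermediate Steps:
$c{\left(O \right)} = 2 O^{\frac{5}{2}}$ ($c{\left(O \right)} = O 2 O \sqrt{O} = 2 O^{2} \sqrt{O} = 2 O^{\frac{5}{2}}$)
$C{\left(z,N \right)} = - 16 z$
$\left(C{\left(c{\left(27 \right)},1102 \right)} + R\right) \left(4056447 + 2716899\right) = \left(- 16 \cdot 2 \cdot 27^{\frac{5}{2}} + 4620177\right) \left(4056447 + 2716899\right) = \left(- 16 \cdot 2 \cdot 2187 \sqrt{3} + 4620177\right) 6773346 = \left(- 16 \cdot 4374 \sqrt{3} + 4620177\right) 6773346 = \left(- 69984 \sqrt{3} + 4620177\right) 6773346 = \left(4620177 - 69984 \sqrt{3}\right) 6773346 = 31294057402242 - 474025846464 \sqrt{3}$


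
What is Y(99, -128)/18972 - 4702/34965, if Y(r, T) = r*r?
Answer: 28165069/73706220 ≈ 0.38213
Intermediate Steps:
Y(r, T) = r²
Y(99, -128)/18972 - 4702/34965 = 99²/18972 - 4702/34965 = 9801*(1/18972) - 4702*1/34965 = 1089/2108 - 4702/34965 = 28165069/73706220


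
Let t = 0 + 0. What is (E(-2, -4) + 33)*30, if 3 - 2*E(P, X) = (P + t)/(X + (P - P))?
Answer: 2055/2 ≈ 1027.5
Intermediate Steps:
t = 0
E(P, X) = 3/2 - P/(2*X) (E(P, X) = 3/2 - (P + 0)/(2*(X + (P - P))) = 3/2 - P/(2*(X + 0)) = 3/2 - P/(2*X))
(E(-2, -4) + 33)*30 = ((½)*(-1*(-2) + 3*(-4))/(-4) + 33)*30 = ((½)*(-¼)*(2 - 12) + 33)*30 = ((½)*(-¼)*(-10) + 33)*30 = (5/4 + 33)*30 = (137/4)*30 = 2055/2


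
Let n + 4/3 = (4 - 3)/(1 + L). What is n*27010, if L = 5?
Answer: -94535/3 ≈ -31512.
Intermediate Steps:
n = -7/6 (n = -4/3 + (4 - 3)/(1 + 5) = -4/3 + 1/6 = -4/3 + 1*(⅙) = -4/3 + ⅙ = -7/6 ≈ -1.1667)
n*27010 = -7/6*27010 = -94535/3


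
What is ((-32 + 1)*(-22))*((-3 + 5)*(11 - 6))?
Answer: 6820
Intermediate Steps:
((-32 + 1)*(-22))*((-3 + 5)*(11 - 6)) = (-31*(-22))*(2*5) = 682*10 = 6820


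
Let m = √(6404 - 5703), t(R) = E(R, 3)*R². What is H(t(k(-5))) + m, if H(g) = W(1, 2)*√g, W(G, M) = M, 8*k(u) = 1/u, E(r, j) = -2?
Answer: √701 + I*√2/20 ≈ 26.476 + 0.070711*I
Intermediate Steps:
k(u) = 1/(8*u)
t(R) = -2*R²
m = √701 ≈ 26.476
H(g) = 2*√g
H(t(k(-5))) + m = 2*√(-2*((⅛)/(-5))²) + √701 = 2*√(-2*((⅛)*(-⅕))²) + √701 = 2*√(-2*(-1/40)²) + √701 = 2*√(-2*1/1600) + √701 = 2*√(-1/800) + √701 = 2*(I*√2/40) + √701 = I*√2/20 + √701 = √701 + I*√2/20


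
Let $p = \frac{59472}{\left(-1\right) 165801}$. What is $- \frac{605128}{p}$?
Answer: $\frac{4180451147}{2478} \approx 1.687 \cdot 10^{6}$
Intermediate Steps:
$p = - \frac{19824}{55267}$ ($p = \frac{59472}{-165801} = 59472 \left(- \frac{1}{165801}\right) = - \frac{19824}{55267} \approx -0.3587$)
$- \frac{605128}{p} = - \frac{605128}{- \frac{19824}{55267}} = \left(-605128\right) \left(- \frac{55267}{19824}\right) = \frac{4180451147}{2478}$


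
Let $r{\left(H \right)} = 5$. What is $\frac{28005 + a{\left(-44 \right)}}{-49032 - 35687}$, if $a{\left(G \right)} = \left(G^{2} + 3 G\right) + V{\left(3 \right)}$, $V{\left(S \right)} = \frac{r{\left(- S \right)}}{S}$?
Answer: $- \frac{89432}{254157} \approx -0.35188$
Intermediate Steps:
$V{\left(S \right)} = \frac{5}{S}$
$a{\left(G \right)} = \frac{5}{3} + G^{2} + 3 G$ ($a{\left(G \right)} = \left(G^{2} + 3 G\right) + \frac{5}{3} = \frac{5}{3} + G^{2} + 3 G$)
$\frac{28005 + a{\left(-44 \right)}}{-49032 - 35687} = \frac{28005 + \left(\frac{5}{3} + \left(-44\right)^{2} + 3 \left(-44\right)\right)}{-49032 - 35687} = \frac{28005 + \left(\frac{5}{3} + 1936 - 132\right)}{-84719} = \left(28005 + \frac{5417}{3}\right) \left(- \frac{1}{84719}\right) = \frac{89432}{3} \left(- \frac{1}{84719}\right) = - \frac{89432}{254157}$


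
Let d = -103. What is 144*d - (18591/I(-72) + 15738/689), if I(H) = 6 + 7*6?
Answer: -168029509/11024 ≈ -15242.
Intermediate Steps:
I(H) = 48 (I(H) = 6 + 42 = 48)
144*d - (18591/I(-72) + 15738/689) = 144*(-103) - (18591/48 + 15738/689) = -14832 - (18591*(1/48) + 15738*(1/689)) = -14832 - (6197/16 + 15738/689) = -14832 - 1*4521541/11024 = -14832 - 4521541/11024 = -168029509/11024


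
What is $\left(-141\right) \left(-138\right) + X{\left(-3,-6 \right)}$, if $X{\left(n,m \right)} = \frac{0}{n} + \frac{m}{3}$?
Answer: $19456$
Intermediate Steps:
$X{\left(n,m \right)} = \frac{m}{3}$ ($X{\left(n,m \right)} = 0 + m \frac{1}{3} = 0 + \frac{m}{3} = \frac{m}{3}$)
$\left(-141\right) \left(-138\right) + X{\left(-3,-6 \right)} = \left(-141\right) \left(-138\right) + \frac{1}{3} \left(-6\right) = 19458 - 2 = 19456$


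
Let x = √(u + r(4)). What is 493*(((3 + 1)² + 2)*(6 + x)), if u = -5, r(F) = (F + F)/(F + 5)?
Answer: 53244 + 2958*I*√37 ≈ 53244.0 + 17993.0*I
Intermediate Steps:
r(F) = 2*F/(5 + F) (r(F) = (2*F)/(5 + F) = 2*F/(5 + F))
x = I*√37/3 (x = √(-5 + 2*4/(5 + 4)) = √(-5 + 2*4/9) = √(-5 + 2*4*(⅑)) = √(-5 + 8/9) = √(-37/9) = I*√37/3 ≈ 2.0276*I)
493*(((3 + 1)² + 2)*(6 + x)) = 493*(((3 + 1)² + 2)*(6 + I*√37/3)) = 493*((4² + 2)*(6 + I*√37/3)) = 493*((16 + 2)*(6 + I*√37/3)) = 493*(18*(6 + I*√37/3)) = 493*(108 + 6*I*√37) = 53244 + 2958*I*√37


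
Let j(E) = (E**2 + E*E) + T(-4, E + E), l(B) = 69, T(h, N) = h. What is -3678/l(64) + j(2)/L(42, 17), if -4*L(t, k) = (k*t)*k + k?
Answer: -14902398/279565 ≈ -53.306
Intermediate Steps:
L(t, k) = -k/4 - t*k**2/4 (L(t, k) = -((k*t)*k + k)/4 = -(t*k**2 + k)/4 = -(k + t*k**2)/4 = -k/4 - t*k**2/4)
j(E) = -4 + 2*E**2 (j(E) = (E**2 + E*E) - 4 = (E**2 + E**2) - 4 = 2*E**2 - 4 = -4 + 2*E**2)
-3678/l(64) + j(2)/L(42, 17) = -3678/69 + (-4 + 2*2**2)/((-1/4*17*(1 + 17*42))) = -3678*1/69 + (-4 + 2*4)/((-1/4*17*(1 + 714))) = -1226/23 + (-4 + 8)/((-1/4*17*715)) = -1226/23 + 4/(-12155/4) = -1226/23 + 4*(-4/12155) = -1226/23 - 16/12155 = -14902398/279565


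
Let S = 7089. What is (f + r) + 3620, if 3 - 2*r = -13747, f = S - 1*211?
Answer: 17373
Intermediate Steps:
f = 6878 (f = 7089 - 1*211 = 7089 - 211 = 6878)
r = 6875 (r = 3/2 - ½*(-13747) = 3/2 + 13747/2 = 6875)
(f + r) + 3620 = (6878 + 6875) + 3620 = 13753 + 3620 = 17373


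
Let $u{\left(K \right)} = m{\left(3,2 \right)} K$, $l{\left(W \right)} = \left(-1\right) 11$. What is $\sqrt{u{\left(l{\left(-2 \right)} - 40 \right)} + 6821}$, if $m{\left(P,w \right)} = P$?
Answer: $2 \sqrt{1667} \approx 81.658$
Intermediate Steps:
$l{\left(W \right)} = -11$
$u{\left(K \right)} = 3 K$
$\sqrt{u{\left(l{\left(-2 \right)} - 40 \right)} + 6821} = \sqrt{3 \left(-11 - 40\right) + 6821} = \sqrt{3 \left(-51\right) + 6821} = \sqrt{-153 + 6821} = \sqrt{6668} = 2 \sqrt{1667}$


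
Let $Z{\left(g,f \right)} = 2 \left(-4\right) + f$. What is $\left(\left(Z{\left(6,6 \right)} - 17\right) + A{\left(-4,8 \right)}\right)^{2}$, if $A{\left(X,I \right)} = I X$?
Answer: $2601$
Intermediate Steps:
$Z{\left(g,f \right)} = -8 + f$
$\left(\left(Z{\left(6,6 \right)} - 17\right) + A{\left(-4,8 \right)}\right)^{2} = \left(\left(\left(-8 + 6\right) - 17\right) + 8 \left(-4\right)\right)^{2} = \left(\left(-2 - 17\right) - 32\right)^{2} = \left(-19 - 32\right)^{2} = \left(-51\right)^{2} = 2601$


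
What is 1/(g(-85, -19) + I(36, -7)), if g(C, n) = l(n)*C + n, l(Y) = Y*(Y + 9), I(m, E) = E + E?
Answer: -1/16183 ≈ -6.1793e-5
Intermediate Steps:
I(m, E) = 2*E
l(Y) = Y*(9 + Y)
g(C, n) = n + C*n*(9 + n) (g(C, n) = (n*(9 + n))*C + n = C*n*(9 + n) + n = n + C*n*(9 + n))
1/(g(-85, -19) + I(36, -7)) = 1/(-19*(1 - 85*(9 - 19)) + 2*(-7)) = 1/(-19*(1 - 85*(-10)) - 14) = 1/(-19*(1 + 850) - 14) = 1/(-19*851 - 14) = 1/(-16169 - 14) = 1/(-16183) = -1/16183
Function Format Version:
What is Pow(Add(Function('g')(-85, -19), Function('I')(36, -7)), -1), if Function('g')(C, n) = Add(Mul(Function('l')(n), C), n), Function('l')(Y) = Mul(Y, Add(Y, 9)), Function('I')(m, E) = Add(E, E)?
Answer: Rational(-1, 16183) ≈ -6.1793e-5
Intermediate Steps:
Function('I')(m, E) = Mul(2, E)
Function('l')(Y) = Mul(Y, Add(9, Y))
Function('g')(C, n) = Add(n, Mul(C, n, Add(9, n))) (Function('g')(C, n) = Add(Mul(Mul(n, Add(9, n)), C), n) = Add(Mul(C, n, Add(9, n)), n) = Add(n, Mul(C, n, Add(9, n))))
Pow(Add(Function('g')(-85, -19), Function('I')(36, -7)), -1) = Pow(Add(Mul(-19, Add(1, Mul(-85, Add(9, -19)))), Mul(2, -7)), -1) = Pow(Add(Mul(-19, Add(1, Mul(-85, -10))), -14), -1) = Pow(Add(Mul(-19, Add(1, 850)), -14), -1) = Pow(Add(Mul(-19, 851), -14), -1) = Pow(Add(-16169, -14), -1) = Pow(-16183, -1) = Rational(-1, 16183)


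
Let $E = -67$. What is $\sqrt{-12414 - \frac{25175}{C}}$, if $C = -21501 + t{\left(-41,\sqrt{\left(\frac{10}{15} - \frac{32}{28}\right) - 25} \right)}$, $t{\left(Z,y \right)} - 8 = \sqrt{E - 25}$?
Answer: $\sqrt{\frac{266788927 - 24828 i \sqrt{23}}{-21493 + 2 i \sqrt{23}}} \approx 2.0 \cdot 10^{-6} + 111.41 i$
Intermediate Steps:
$t{\left(Z,y \right)} = 8 + 2 i \sqrt{23}$ ($t{\left(Z,y \right)} = 8 + \sqrt{-67 - 25} = 8 + \sqrt{-92} = 8 + 2 i \sqrt{23}$)
$C = -21493 + 2 i \sqrt{23}$ ($C = -21501 + \left(8 + 2 i \sqrt{23}\right) = -21493 + 2 i \sqrt{23} \approx -21493.0 + 9.5917 i$)
$\sqrt{-12414 - \frac{25175}{C}} = \sqrt{-12414 - \frac{25175}{-21493 + 2 i \sqrt{23}}}$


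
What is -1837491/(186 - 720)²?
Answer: -612497/95052 ≈ -6.4438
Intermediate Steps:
-1837491/(186 - 720)² = -1837491/((-534)²) = -1837491/285156 = -1837491*1/285156 = -612497/95052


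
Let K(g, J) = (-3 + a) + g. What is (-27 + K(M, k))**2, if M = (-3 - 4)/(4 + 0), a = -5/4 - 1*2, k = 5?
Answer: 1225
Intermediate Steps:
a = -13/4 (a = -5*1/4 - 2 = -5/4 - 2 = -13/4 ≈ -3.2500)
M = -7/4 ≈ -1.7500
K(g, J) = -25/4 + g (K(g, J) = (-3 - 13/4) + g = -25/4 + g)
(-27 + K(M, k))**2 = (-27 + (-25/4 - 7/4))**2 = (-27 - 8)**2 = (-35)**2 = 1225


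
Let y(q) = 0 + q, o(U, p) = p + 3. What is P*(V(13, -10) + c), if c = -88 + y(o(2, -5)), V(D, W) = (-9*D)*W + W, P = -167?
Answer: -178690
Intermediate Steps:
o(U, p) = 3 + p
y(q) = q
V(D, W) = W - 9*D*W (V(D, W) = -9*D*W + W = W - 9*D*W)
c = -90 (c = -88 + (3 - 5) = -88 - 2 = -90)
P*(V(13, -10) + c) = -167*(-10*(1 - 9*13) - 90) = -167*(-10*(1 - 117) - 90) = -167*(-10*(-116) - 90) = -167*(1160 - 90) = -167*1070 = -178690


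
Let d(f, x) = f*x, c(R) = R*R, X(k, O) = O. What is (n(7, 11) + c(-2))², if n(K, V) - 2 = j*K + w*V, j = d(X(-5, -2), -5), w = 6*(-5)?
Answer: 64516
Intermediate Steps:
c(R) = R²
w = -30
j = 10 (j = -2*(-5) = 10)
n(K, V) = 2 - 30*V + 10*K (n(K, V) = 2 + (10*K - 30*V) = 2 + (-30*V + 10*K) = 2 - 30*V + 10*K)
(n(7, 11) + c(-2))² = ((2 - 30*11 + 10*7) + (-2)²)² = ((2 - 330 + 70) + 4)² = (-258 + 4)² = (-254)² = 64516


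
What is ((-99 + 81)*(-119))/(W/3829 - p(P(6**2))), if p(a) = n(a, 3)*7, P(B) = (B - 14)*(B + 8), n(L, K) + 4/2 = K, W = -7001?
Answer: -455651/1878 ≈ -242.63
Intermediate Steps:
n(L, K) = -2 + K
P(B) = (-14 + B)*(8 + B)
p(a) = 7 (p(a) = (-2 + 3)*7 = 1*7 = 7)
((-99 + 81)*(-119))/(W/3829 - p(P(6**2))) = ((-99 + 81)*(-119))/(-7001/3829 - 1*7) = (-18*(-119))/(-7001*1/3829 - 7) = 2142/(-7001/3829 - 7) = 2142/(-33804/3829) = 2142*(-3829/33804) = -455651/1878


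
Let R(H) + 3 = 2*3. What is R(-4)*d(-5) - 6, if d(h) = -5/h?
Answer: -3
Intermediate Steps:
R(H) = 3 (R(H) = -3 + 2*3 = -3 + 6 = 3)
R(-4)*d(-5) - 6 = 3*(-5/(-5)) - 6 = 3*(-5*(-1/5)) - 6 = 3*1 - 6 = 3 - 6 = -3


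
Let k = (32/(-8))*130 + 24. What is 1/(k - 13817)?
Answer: -1/14313 ≈ -6.9867e-5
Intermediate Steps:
k = -496 (k = (32*(-⅛))*130 + 24 = -4*130 + 24 = -520 + 24 = -496)
1/(k - 13817) = 1/(-496 - 13817) = 1/(-14313) = -1/14313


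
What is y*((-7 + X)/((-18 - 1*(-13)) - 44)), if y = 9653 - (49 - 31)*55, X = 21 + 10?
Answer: -207912/49 ≈ -4243.1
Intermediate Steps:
X = 31
y = 8663 (y = 9653 - 18*55 = 9653 - 1*990 = 9653 - 990 = 8663)
y*((-7 + X)/((-18 - 1*(-13)) - 44)) = 8663*((-7 + 31)/((-18 - 1*(-13)) - 44)) = 8663*(24/((-18 + 13) - 44)) = 8663*(24/(-5 - 44)) = 8663*(24/(-49)) = 8663*(24*(-1/49)) = 8663*(-24/49) = -207912/49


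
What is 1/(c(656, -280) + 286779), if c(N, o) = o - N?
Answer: 1/285843 ≈ 3.4984e-6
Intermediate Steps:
1/(c(656, -280) + 286779) = 1/((-280 - 1*656) + 286779) = 1/((-280 - 656) + 286779) = 1/(-936 + 286779) = 1/285843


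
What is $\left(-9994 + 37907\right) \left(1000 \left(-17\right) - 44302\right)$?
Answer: $-1711122726$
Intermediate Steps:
$\left(-9994 + 37907\right) \left(1000 \left(-17\right) - 44302\right) = 27913 \left(-17000 - 44302\right) = 27913 \left(-61302\right) = -1711122726$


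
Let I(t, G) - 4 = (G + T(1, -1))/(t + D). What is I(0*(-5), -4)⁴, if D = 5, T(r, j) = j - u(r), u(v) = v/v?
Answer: 38416/625 ≈ 61.466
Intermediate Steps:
u(v) = 1
T(r, j) = -1 + j (T(r, j) = j - 1*1 = j - 1 = -1 + j)
I(t, G) = 4 + (-2 + G)/(5 + t) (I(t, G) = 4 + (G + (-1 - 1))/(t + 5) = 4 + (G - 2)/(5 + t) = 4 + (-2 + G)/(5 + t))
I(0*(-5), -4)⁴ = ((18 - 4 + 4*(0*(-5)))/(5 + 0*(-5)))⁴ = ((18 - 4 + 4*0)/(5 + 0))⁴ = ((18 - 4 + 0)/5)⁴ = ((⅕)*14)⁴ = (14/5)⁴ = 38416/625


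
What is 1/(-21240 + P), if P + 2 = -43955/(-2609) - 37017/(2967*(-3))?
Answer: -2580301/54756551530 ≈ -4.7123e-5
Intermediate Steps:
P = 49041710/2580301 (P = -2 + (-43955/(-2609) - 37017/(2967*(-3))) = -2 + (-43955*(-1/2609) - 37017/(-8901)) = -2 + (43955/2609 - 37017*(-1/8901)) = -2 + (43955/2609 + 4113/989) = -2 + 54202312/2580301 = 49041710/2580301 ≈ 19.006)
1/(-21240 + P) = 1/(-21240 + 49041710/2580301) = 1/(-54756551530/2580301) = -2580301/54756551530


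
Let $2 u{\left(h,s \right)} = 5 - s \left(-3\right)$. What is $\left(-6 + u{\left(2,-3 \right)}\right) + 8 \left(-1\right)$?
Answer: $-16$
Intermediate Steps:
$u{\left(h,s \right)} = \frac{5}{2} + \frac{3 s}{2}$ ($u{\left(h,s \right)} = \frac{5 - s \left(-3\right)}{2} = \frac{5 - - 3 s}{2} = \frac{5 + 3 s}{2} = \frac{5}{2} + \frac{3 s}{2}$)
$\left(-6 + u{\left(2,-3 \right)}\right) + 8 \left(-1\right) = \left(-6 + \left(\frac{5}{2} + \frac{3}{2} \left(-3\right)\right)\right) + 8 \left(-1\right) = \left(-6 + \left(\frac{5}{2} - \frac{9}{2}\right)\right) - 8 = \left(-6 - 2\right) - 8 = -8 - 8 = -16$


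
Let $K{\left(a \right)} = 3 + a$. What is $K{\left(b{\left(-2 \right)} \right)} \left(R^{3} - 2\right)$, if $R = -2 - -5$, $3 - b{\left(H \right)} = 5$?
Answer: $25$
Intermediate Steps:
$b{\left(H \right)} = -2$ ($b{\left(H \right)} = 3 - 5 = -2$)
$R = 3$ ($R = -2 + 5 = 3$)
$K{\left(b{\left(-2 \right)} \right)} \left(R^{3} - 2\right) = \left(3 - 2\right) \left(3^{3} - 2\right) = 1 \left(27 - 2\right) = 1 \cdot 25 = 25$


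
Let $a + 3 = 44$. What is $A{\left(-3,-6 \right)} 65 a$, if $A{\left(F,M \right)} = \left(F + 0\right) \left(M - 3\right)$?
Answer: $71955$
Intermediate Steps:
$a = 41$ ($a = -3 + 44 = 41$)
$A{\left(F,M \right)} = F \left(-3 + M\right)$
$A{\left(-3,-6 \right)} 65 a = - 3 \left(-3 - 6\right) 65 \cdot 41 = \left(-3\right) \left(-9\right) 65 \cdot 41 = 27 \cdot 65 \cdot 41 = 1755 \cdot 41 = 71955$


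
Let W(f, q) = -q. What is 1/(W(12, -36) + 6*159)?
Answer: 1/990 ≈ 0.0010101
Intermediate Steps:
1/(W(12, -36) + 6*159) = 1/(-1*(-36) + 6*159) = 1/(36 + 954) = 1/990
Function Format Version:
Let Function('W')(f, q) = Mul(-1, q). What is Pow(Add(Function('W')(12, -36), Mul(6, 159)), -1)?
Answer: Rational(1, 990) ≈ 0.0010101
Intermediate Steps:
Pow(Add(Function('W')(12, -36), Mul(6, 159)), -1) = Pow(Add(Mul(-1, -36), Mul(6, 159)), -1) = Pow(Add(36, 954), -1) = Pow(990, -1) = Rational(1, 990)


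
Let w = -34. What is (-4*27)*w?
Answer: 3672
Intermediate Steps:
(-4*27)*w = -4*27*(-34) = -108*(-34) = 3672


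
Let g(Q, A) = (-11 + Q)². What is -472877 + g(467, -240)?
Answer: -264941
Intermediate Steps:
-472877 + g(467, -240) = -472877 + (-11 + 467)² = -472877 + 456² = -472877 + 207936 = -264941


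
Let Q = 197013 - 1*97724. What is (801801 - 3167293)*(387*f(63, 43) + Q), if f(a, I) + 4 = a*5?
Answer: -519570855832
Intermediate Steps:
f(a, I) = -4 + 5*a (f(a, I) = -4 + a*5 = -4 + 5*a)
Q = 99289 (Q = 197013 - 97724 = 99289)
(801801 - 3167293)*(387*f(63, 43) + Q) = (801801 - 3167293)*(387*(-4 + 5*63) + 99289) = -2365492*(387*(-4 + 315) + 99289) = -2365492*(387*311 + 99289) = -2365492*(120357 + 99289) = -2365492*219646 = -519570855832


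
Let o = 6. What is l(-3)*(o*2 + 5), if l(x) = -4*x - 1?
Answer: 187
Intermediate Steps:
l(x) = -1 - 4*x
l(-3)*(o*2 + 5) = (-1 - 4*(-3))*(6*2 + 5) = (-1 + 12)*(12 + 5) = 11*17 = 187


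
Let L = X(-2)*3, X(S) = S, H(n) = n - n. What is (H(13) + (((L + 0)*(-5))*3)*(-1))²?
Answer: 8100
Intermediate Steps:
H(n) = 0
L = -6 (L = -2*3 = -6)
(H(13) + (((L + 0)*(-5))*3)*(-1))² = (0 + (((-6 + 0)*(-5))*3)*(-1))² = (0 + (-6*(-5)*3)*(-1))² = (0 + (30*3)*(-1))² = (0 + 90*(-1))² = (0 - 90)² = (-90)² = 8100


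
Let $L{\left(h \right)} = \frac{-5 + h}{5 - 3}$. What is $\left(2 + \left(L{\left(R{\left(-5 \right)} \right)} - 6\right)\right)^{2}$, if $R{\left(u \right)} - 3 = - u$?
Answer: $\frac{25}{4} \approx 6.25$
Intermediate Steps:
$R{\left(u \right)} = 3 - u$
$L{\left(h \right)} = - \frac{5}{2} + \frac{h}{2}$ ($L{\left(h \right)} = \frac{-5 + h}{2} = \left(-5 + h\right) \frac{1}{2} = - \frac{5}{2} + \frac{h}{2}$)
$\left(2 + \left(L{\left(R{\left(-5 \right)} \right)} - 6\right)\right)^{2} = \left(2 - \left(\frac{17}{2} - \frac{3 - -5}{2}\right)\right)^{2} = \left(2 - \left(\frac{17}{2} - \frac{3 + 5}{2}\right)\right)^{2} = \left(2 + \left(\left(- \frac{5}{2} + \frac{1}{2} \cdot 8\right) - 6\right)\right)^{2} = \left(2 + \left(\left(- \frac{5}{2} + 4\right) - 6\right)\right)^{2} = \left(2 + \left(\frac{3}{2} - 6\right)\right)^{2} = \left(2 - \frac{9}{2}\right)^{2} = \left(- \frac{5}{2}\right)^{2} = \frac{25}{4}$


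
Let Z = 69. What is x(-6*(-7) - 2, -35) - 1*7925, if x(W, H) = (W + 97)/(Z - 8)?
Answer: -483288/61 ≈ -7922.8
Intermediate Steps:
x(W, H) = 97/61 + W/61 (x(W, H) = (W + 97)/(69 - 8) = (97 + W)/61 = (97 + W)*(1/61) = 97/61 + W/61)
x(-6*(-7) - 2, -35) - 1*7925 = (97/61 + (-6*(-7) - 2)/61) - 1*7925 = (97/61 + (42 - 2)/61) - 7925 = (97/61 + (1/61)*40) - 7925 = (97/61 + 40/61) - 7925 = 137/61 - 7925 = -483288/61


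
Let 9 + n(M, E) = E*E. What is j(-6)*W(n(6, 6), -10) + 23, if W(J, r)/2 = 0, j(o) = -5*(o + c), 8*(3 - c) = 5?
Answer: 23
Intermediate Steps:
n(M, E) = -9 + E² (n(M, E) = -9 + E*E = -9 + E²)
c = 19/8 (c = 3 - ⅛*5 = 3 - 5/8 = 19/8 ≈ 2.3750)
j(o) = -95/8 - 5*o (j(o) = -5*(o + 19/8) = -5*(19/8 + o) = -95/8 - 5*o)
W(J, r) = 0 (W(J, r) = 2*0 = 0)
j(-6)*W(n(6, 6), -10) + 23 = (-95/8 - 5*(-6))*0 + 23 = (-95/8 + 30)*0 + 23 = (145/8)*0 + 23 = 0 + 23 = 23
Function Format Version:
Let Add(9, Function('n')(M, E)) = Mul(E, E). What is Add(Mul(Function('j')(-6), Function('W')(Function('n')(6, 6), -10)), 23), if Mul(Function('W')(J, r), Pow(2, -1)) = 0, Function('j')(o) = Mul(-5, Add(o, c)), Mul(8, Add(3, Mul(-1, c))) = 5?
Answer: 23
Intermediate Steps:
Function('n')(M, E) = Add(-9, Pow(E, 2)) (Function('n')(M, E) = Add(-9, Mul(E, E)) = Add(-9, Pow(E, 2)))
c = Rational(19, 8) (c = Add(3, Mul(Rational(-1, 8), 5)) = Add(3, Rational(-5, 8)) = Rational(19, 8) ≈ 2.3750)
Function('j')(o) = Add(Rational(-95, 8), Mul(-5, o)) (Function('j')(o) = Mul(-5, Add(o, Rational(19, 8))) = Mul(-5, Add(Rational(19, 8), o)) = Add(Rational(-95, 8), Mul(-5, o)))
Function('W')(J, r) = 0 (Function('W')(J, r) = Mul(2, 0) = 0)
Add(Mul(Function('j')(-6), Function('W')(Function('n')(6, 6), -10)), 23) = Add(Mul(Add(Rational(-95, 8), Mul(-5, -6)), 0), 23) = Add(Mul(Add(Rational(-95, 8), 30), 0), 23) = Add(Mul(Rational(145, 8), 0), 23) = Add(0, 23) = 23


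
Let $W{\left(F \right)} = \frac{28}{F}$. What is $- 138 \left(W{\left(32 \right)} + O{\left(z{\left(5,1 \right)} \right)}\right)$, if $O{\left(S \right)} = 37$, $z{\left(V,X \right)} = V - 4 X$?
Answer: $- \frac{20907}{4} \approx -5226.8$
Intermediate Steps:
$- 138 \left(W{\left(32 \right)} + O{\left(z{\left(5,1 \right)} \right)}\right) = - 138 \left(\frac{28}{32} + 37\right) = - 138 \left(28 \cdot \frac{1}{32} + 37\right) = - 138 \left(\frac{7}{8} + 37\right) = \left(-138\right) \frac{303}{8} = - \frac{20907}{4}$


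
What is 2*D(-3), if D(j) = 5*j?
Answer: -30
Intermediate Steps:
2*D(-3) = 2*(5*(-3)) = 2*(-15) = -30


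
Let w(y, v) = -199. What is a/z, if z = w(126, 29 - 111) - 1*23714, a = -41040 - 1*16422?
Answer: 19154/7971 ≈ 2.4030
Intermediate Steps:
a = -57462 (a = -41040 - 16422 = -57462)
z = -23913 (z = -199 - 1*23714 = -199 - 23714 = -23913)
a/z = -57462/(-23913) = -57462*(-1/23913) = 19154/7971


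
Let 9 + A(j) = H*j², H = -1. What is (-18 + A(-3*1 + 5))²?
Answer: 961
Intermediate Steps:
A(j) = -9 - j²
(-18 + A(-3*1 + 5))² = (-18 + (-9 - (-3*1 + 5)²))² = (-18 + (-9 - (-3 + 5)²))² = (-18 + (-9 - 1*2²))² = (-18 + (-9 - 1*4))² = (-18 + (-9 - 4))² = (-18 - 13)² = (-31)² = 961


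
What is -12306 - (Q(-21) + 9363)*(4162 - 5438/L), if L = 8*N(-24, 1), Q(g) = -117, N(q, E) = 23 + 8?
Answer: -2374067859/62 ≈ -3.8291e+7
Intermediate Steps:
N(q, E) = 31
L = 248 (L = 8*31 = 248)
-12306 - (Q(-21) + 9363)*(4162 - 5438/L) = -12306 - (-117 + 9363)*(4162 - 5438/248) = -12306 - 9246*(4162 - 5438*1/248) = -12306 - 9246*(4162 - 2719/124) = -12306 - 9246*513369/124 = -12306 - 1*2373304887/62 = -12306 - 2373304887/62 = -2374067859/62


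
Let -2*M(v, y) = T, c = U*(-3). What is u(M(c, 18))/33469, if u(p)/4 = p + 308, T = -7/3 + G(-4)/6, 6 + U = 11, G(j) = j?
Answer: 1238/33469 ≈ 0.036989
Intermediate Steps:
U = 5 (U = -6 + 11 = 5)
c = -15 (c = 5*(-3) = -15)
T = -3 (T = -7/3 - 4/6 = -7*⅓ - 4*⅙ = -7/3 - ⅔ = -3)
M(v, y) = 3/2 (M(v, y) = -½*(-3) = 3/2)
u(p) = 1232 + 4*p (u(p) = 4*(p + 308) = 4*(308 + p) = 1232 + 4*p)
u(M(c, 18))/33469 = (1232 + 4*(3/2))/33469 = (1232 + 6)*(1/33469) = 1238*(1/33469) = 1238/33469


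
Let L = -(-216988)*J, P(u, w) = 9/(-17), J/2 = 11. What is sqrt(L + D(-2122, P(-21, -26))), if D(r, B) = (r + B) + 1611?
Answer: 4*sqrt(86216367)/17 ≈ 2184.8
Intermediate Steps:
J = 22 (J = 2*11 = 22)
P(u, w) = -9/17 (P(u, w) = 9*(-1/17) = -9/17)
L = 4773736 (L = -(-216988)*22 = -6382*(-748) = 4773736)
D(r, B) = 1611 + B + r (D(r, B) = (B + r) + 1611 = 1611 + B + r)
sqrt(L + D(-2122, P(-21, -26))) = sqrt(4773736 + (1611 - 9/17 - 2122)) = sqrt(4773736 - 8696/17) = sqrt(81144816/17) = 4*sqrt(86216367)/17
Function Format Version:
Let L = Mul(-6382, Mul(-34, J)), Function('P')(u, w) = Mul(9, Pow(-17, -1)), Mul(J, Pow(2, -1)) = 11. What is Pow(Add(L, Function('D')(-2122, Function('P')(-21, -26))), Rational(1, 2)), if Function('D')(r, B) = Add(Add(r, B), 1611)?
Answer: Mul(Rational(4, 17), Pow(86216367, Rational(1, 2))) ≈ 2184.8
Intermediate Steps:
J = 22 (J = Mul(2, 11) = 22)
Function('P')(u, w) = Rational(-9, 17) (Function('P')(u, w) = Mul(9, Rational(-1, 17)) = Rational(-9, 17))
L = 4773736 (L = Mul(-6382, Mul(-34, 22)) = Mul(-6382, -748) = 4773736)
Function('D')(r, B) = Add(1611, B, r) (Function('D')(r, B) = Add(Add(B, r), 1611) = Add(1611, B, r))
Pow(Add(L, Function('D')(-2122, Function('P')(-21, -26))), Rational(1, 2)) = Pow(Add(4773736, Add(1611, Rational(-9, 17), -2122)), Rational(1, 2)) = Pow(Add(4773736, Rational(-8696, 17)), Rational(1, 2)) = Pow(Rational(81144816, 17), Rational(1, 2)) = Mul(Rational(4, 17), Pow(86216367, Rational(1, 2)))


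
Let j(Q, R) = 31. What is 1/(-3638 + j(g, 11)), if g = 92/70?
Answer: -1/3607 ≈ -0.00027724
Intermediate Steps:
g = 46/35 (g = 92*(1/70) = 46/35 ≈ 1.3143)
1/(-3638 + j(g, 11)) = 1/(-3638 + 31) = 1/(-3607) = -1/3607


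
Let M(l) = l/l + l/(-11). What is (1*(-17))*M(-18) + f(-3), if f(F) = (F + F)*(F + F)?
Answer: -97/11 ≈ -8.8182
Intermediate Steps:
f(F) = 4*F**2 (f(F) = (2*F)*(2*F) = 4*F**2)
M(l) = 1 - l/11 (M(l) = 1 + l*(-1/11) = 1 - l/11)
(1*(-17))*M(-18) + f(-3) = (1*(-17))*(1 - 1/11*(-18)) + 4*(-3)**2 = -17*(1 + 18/11) + 4*9 = -17*29/11 + 36 = -493/11 + 36 = -97/11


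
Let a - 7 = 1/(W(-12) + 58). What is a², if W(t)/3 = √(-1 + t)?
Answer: 2*(-79958*I + 8547*√13)/(-3247*I + 348*√13) ≈ 49.234 - 0.043606*I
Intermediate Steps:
W(t) = 3*√(-1 + t)
a = 7 + 1/(58 + 3*I*√13) (a = 7 + 1/(3*√(-1 - 12) + 58) = 7 + 1/(3*√(-13) + 58) = 7 + 1/(3*(I*√13) + 58) = 7 + 1/(3*I*√13 + 58) = 7 + 1/(58 + 3*I*√13) ≈ 7.0167 - 0.0031073*I)
a² = (24425/3481 - 3*I*√13/3481)²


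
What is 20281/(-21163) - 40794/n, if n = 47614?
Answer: -914491478/503827541 ≈ -1.8151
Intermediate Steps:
20281/(-21163) - 40794/n = 20281/(-21163) - 40794/47614 = 20281*(-1/21163) - 40794*1/47614 = -20281/21163 - 20397/23807 = -914491478/503827541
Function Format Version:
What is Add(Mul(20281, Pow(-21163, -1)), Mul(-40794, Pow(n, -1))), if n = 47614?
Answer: Rational(-914491478, 503827541) ≈ -1.8151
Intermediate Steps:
Add(Mul(20281, Pow(-21163, -1)), Mul(-40794, Pow(n, -1))) = Add(Mul(20281, Pow(-21163, -1)), Mul(-40794, Pow(47614, -1))) = Add(Mul(20281, Rational(-1, 21163)), Mul(-40794, Rational(1, 47614))) = Add(Rational(-20281, 21163), Rational(-20397, 23807)) = Rational(-914491478, 503827541)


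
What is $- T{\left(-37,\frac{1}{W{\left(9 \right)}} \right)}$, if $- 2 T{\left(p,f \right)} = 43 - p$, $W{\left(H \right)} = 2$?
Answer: $40$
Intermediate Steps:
$T{\left(p,f \right)} = - \frac{43}{2} + \frac{p}{2}$ ($T{\left(p,f \right)} = - \frac{43 - p}{2} = - \frac{43}{2} + \frac{p}{2}$)
$- T{\left(-37,\frac{1}{W{\left(9 \right)}} \right)} = - (- \frac{43}{2} + \frac{1}{2} \left(-37\right)) = - (- \frac{43}{2} - \frac{37}{2}) = \left(-1\right) \left(-40\right) = 40$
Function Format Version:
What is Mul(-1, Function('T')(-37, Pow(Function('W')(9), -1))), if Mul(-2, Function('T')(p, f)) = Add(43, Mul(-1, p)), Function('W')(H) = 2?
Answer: 40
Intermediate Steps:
Function('T')(p, f) = Add(Rational(-43, 2), Mul(Rational(1, 2), p)) (Function('T')(p, f) = Mul(Rational(-1, 2), Add(43, Mul(-1, p))) = Add(Rational(-43, 2), Mul(Rational(1, 2), p)))
Mul(-1, Function('T')(-37, Pow(Function('W')(9), -1))) = Mul(-1, Add(Rational(-43, 2), Mul(Rational(1, 2), -37))) = Mul(-1, Add(Rational(-43, 2), Rational(-37, 2))) = Mul(-1, -40) = 40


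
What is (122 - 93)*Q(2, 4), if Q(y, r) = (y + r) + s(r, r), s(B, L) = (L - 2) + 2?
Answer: 290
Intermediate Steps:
s(B, L) = L (s(B, L) = (-2 + L) + 2 = L)
Q(y, r) = y + 2*r (Q(y, r) = (y + r) + r = (r + y) + r = y + 2*r)
(122 - 93)*Q(2, 4) = (122 - 93)*(2 + 2*4) = 29*(2 + 8) = 29*10 = 290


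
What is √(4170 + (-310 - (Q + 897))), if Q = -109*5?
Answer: 2*√877 ≈ 59.228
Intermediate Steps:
Q = -545
√(4170 + (-310 - (Q + 897))) = √(4170 + (-310 - (-545 + 897))) = √(4170 + (-310 - 1*352)) = √(4170 + (-310 - 352)) = √(4170 - 662) = √3508 = 2*√877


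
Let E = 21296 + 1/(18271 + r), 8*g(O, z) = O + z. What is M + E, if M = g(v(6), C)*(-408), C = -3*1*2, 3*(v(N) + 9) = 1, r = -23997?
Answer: 126223943/5726 ≈ 22044.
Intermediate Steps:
v(N) = -26/3 (v(N) = -9 + (⅓)*1 = -9 + ⅓ = -26/3)
C = -6 (C = -3*2 = -6)
g(O, z) = O/8 + z/8 (g(O, z) = (O + z)/8 = O/8 + z/8)
E = 121940895/5726 (E = 21296 + 1/(18271 - 23997) = 21296 + 1/(-5726) = 21296 - 1/5726 = 121940895/5726 ≈ 21296.)
M = 748 (M = ((⅛)*(-26/3) + (⅛)*(-6))*(-408) = (-13/12 - ¾)*(-408) = -11/6*(-408) = 748)
M + E = 748 + 121940895/5726 = 126223943/5726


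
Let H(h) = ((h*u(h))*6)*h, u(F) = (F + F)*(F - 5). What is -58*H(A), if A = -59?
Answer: -9148402176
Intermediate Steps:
u(F) = 2*F*(-5 + F) (u(F) = (2*F)*(-5 + F) = 2*F*(-5 + F))
H(h) = 12*h³*(-5 + h) (H(h) = ((h*(2*h*(-5 + h)))*6)*h = ((2*h²*(-5 + h))*6)*h = (12*h²*(-5 + h))*h = 12*h³*(-5 + h))
-58*H(A) = -696*(-59)³*(-5 - 59) = -696*(-205379)*(-64) = -58*157731072 = -9148402176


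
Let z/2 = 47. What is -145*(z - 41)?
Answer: -7685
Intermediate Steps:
z = 94 (z = 2*47 = 94)
-145*(z - 41) = -145*(94 - 41) = -145*53 = -7685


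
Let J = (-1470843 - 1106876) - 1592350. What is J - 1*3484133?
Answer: -7654202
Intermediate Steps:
J = -4170069 (J = -2577719 - 1592350 = -4170069)
J - 1*3484133 = -4170069 - 1*3484133 = -4170069 - 3484133 = -7654202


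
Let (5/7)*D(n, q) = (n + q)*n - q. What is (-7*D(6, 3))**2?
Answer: 6245001/25 ≈ 2.4980e+5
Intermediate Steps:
D(n, q) = -7*q/5 + 7*n*(n + q)/5 (D(n, q) = 7*((n + q)*n - q)/5 = 7*(n*(n + q) - q)/5 = 7*(-q + n*(n + q))/5 = -7*q/5 + 7*n*(n + q)/5)
(-7*D(6, 3))**2 = (-7*(-7/5*3 + (7/5)*6**2 + (7/5)*6*3))**2 = (-7*(-21/5 + (7/5)*36 + 126/5))**2 = (-7*(-21/5 + 252/5 + 126/5))**2 = (-7*357/5)**2 = (-2499/5)**2 = 6245001/25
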